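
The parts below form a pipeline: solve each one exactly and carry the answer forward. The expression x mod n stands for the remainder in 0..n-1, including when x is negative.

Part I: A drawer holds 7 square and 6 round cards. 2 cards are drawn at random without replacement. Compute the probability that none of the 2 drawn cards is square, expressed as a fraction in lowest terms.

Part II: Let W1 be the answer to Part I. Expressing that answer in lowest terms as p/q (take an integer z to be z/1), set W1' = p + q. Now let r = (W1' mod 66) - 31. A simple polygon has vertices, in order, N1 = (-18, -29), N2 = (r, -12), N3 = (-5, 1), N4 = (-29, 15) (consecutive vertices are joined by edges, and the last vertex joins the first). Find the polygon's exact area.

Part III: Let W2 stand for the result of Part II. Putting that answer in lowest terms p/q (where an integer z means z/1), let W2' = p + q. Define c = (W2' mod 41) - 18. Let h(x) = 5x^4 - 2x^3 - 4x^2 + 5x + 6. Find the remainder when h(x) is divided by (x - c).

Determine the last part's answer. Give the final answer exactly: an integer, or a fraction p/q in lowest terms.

Part I: total draws C(13,2) = 78; favorable C(6,2) = 15; P = 5/26; answer 5/26
Part II: W1 = 5/26; threaded value p + q = 31; r = 0; cross terms: (-18*-12 - 0*-29)=216, (0*1 - -5*-12)=-60, (-5*15 - -29*1)=-46, (-29*-29 - -18*15)=1111; twice the area = |1221| = 1221; area = 1221/2; answer 1221/2
Part III: W2 = 1221/2; threaded value p + q = 1223; c = 16; remainder = value at the root: 5*(16)^4 - 2*(16)^3 - 4*(16)^2 + 5*(16)^1 + 6 = (327680) + (-8192) + (-1024) + (80) + (6) = 318550; answer 318550

318550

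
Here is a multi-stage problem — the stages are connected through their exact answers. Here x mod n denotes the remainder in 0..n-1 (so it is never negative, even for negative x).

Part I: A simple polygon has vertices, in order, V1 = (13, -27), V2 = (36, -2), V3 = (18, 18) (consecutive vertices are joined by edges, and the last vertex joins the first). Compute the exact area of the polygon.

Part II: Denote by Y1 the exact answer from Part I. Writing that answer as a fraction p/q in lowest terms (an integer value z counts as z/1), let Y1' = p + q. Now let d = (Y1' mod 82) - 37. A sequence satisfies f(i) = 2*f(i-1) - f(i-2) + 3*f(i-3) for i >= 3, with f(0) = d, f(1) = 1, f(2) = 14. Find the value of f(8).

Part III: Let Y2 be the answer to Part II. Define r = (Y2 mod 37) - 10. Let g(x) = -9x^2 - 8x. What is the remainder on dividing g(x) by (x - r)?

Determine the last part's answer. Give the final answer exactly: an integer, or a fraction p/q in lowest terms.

Part I: cross terms: (13*-2 - 36*-27)=946, (36*18 - 18*-2)=684, (18*-27 - 13*18)=-720; twice the area = |910| = 910; area = 455; answer 455
Part II: Y1 = 455; threaded value p + q = 456; d = 9; f(3) = 2*(14) - 1*(1) + 3*(9) = 54; iterating: f(3)=54, f(4)=97, f(5)=182, f(6)=429, f(7)=967, f(8)=2051; answer 2051
Part III: Y2 = 2051; r = 6; remainder = value at the root: -9*(6)^2 - 8*(6)^1 = (-324) + (-48) = -372; answer -372

-372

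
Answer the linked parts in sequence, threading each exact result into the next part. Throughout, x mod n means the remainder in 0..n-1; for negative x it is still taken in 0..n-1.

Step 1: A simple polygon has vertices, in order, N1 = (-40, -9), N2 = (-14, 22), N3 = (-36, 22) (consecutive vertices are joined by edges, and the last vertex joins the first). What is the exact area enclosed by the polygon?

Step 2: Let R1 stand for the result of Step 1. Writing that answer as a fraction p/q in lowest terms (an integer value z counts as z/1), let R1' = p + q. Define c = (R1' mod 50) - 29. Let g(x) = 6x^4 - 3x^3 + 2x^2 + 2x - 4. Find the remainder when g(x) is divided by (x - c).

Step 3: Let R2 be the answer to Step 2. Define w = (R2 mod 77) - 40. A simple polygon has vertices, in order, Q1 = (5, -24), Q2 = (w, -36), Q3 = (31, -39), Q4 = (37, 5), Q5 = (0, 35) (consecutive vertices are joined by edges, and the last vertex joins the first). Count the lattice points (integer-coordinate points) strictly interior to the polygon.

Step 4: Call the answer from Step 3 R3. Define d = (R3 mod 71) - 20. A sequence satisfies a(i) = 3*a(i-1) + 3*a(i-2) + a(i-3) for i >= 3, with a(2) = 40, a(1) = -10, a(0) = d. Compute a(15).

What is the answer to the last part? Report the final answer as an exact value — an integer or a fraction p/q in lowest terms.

1429950449

Step 1: cross terms: (-40*22 - -14*-9)=-1006, (-14*22 - -36*22)=484, (-36*-9 - -40*22)=1204; twice the area = |682| = 682; area = 341; answer 341
Step 2: R1 = 341; threaded value p + q = 342; c = 13; remainder = value at the root: 6*(13)^4 - 3*(13)^3 + 2*(13)^2 + 2*(13)^1 - 4 = (171366) + (-6591) + (338) + (26) + (-4) = 165135; answer 165135
Step 3: R2 = 165135; w = 7; cross terms: (5*-36 - 7*-24)=-12, (7*-39 - 31*-36)=843, (31*5 - 37*-39)=1598, (37*35 - 0*5)=1295, (0*-24 - 5*35)=-175; twice the area = |3549| = 3549; area = 3549/2; boundary points = 2 + 3 + 2 + 1 + 1 = 9; strictly interior points = area - boundary/2 + 1 = 1771; answer 1771
Step 4: R3 = 1771; d = 47; a(3) = 3*(40) + 3*(-10) + 1*(47) = 137; iterating: a(3)=137, a(4)=521, a(5)=2014, a(6)=7742, a(7)=29789, a(8)=114607, a(9)=440930, a(10)=1696400, a(11)=6526597, a(12)=25109921, a(13)=96605954, a(14)=371674222, a(15)=1429950449; answer 1429950449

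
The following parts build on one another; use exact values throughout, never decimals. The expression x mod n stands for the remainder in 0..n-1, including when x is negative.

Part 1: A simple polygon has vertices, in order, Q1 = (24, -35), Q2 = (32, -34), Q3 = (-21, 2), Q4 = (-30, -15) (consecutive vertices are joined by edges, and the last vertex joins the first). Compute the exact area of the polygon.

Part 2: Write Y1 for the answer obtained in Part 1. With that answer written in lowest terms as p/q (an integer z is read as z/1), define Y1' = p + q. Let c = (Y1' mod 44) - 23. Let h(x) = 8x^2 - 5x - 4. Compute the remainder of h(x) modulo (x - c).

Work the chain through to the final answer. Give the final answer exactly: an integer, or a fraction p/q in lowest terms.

Part 1: cross terms: (24*-34 - 32*-35)=304, (32*2 - -21*-34)=-650, (-21*-15 - -30*2)=375, (-30*-35 - 24*-15)=1410; twice the area = |1439| = 1439; area = 1439/2; answer 1439/2
Part 2: Y1 = 1439/2; threaded value p + q = 1441; c = 10; remainder = value at the root: 8*(10)^2 - 5*(10)^1 - 4 = (800) + (-50) + (-4) = 746; answer 746

746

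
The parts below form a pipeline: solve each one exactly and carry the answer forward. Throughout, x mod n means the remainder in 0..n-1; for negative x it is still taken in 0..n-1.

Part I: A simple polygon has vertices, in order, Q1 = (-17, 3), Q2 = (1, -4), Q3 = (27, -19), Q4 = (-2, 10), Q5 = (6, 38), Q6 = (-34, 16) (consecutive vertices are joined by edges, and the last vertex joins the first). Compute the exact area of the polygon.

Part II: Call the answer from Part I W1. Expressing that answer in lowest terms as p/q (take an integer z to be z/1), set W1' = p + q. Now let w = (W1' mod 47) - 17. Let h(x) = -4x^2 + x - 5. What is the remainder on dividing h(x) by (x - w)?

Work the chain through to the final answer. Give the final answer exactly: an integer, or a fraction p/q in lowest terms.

-110

Part I: cross terms: (-17*-4 - 1*3)=65, (1*-19 - 27*-4)=89, (27*10 - -2*-19)=232, (-2*38 - 6*10)=-136, (6*16 - -34*38)=1388, (-34*3 - -17*16)=170; twice the area = |1808| = 1808; area = 904; answer 904
Part II: W1 = 904; threaded value p + q = 905; w = -5; remainder = value at the root: -4*(-5)^2 + 1*(-5)^1 - 5 = (-100) + (-5) + (-5) = -110; answer -110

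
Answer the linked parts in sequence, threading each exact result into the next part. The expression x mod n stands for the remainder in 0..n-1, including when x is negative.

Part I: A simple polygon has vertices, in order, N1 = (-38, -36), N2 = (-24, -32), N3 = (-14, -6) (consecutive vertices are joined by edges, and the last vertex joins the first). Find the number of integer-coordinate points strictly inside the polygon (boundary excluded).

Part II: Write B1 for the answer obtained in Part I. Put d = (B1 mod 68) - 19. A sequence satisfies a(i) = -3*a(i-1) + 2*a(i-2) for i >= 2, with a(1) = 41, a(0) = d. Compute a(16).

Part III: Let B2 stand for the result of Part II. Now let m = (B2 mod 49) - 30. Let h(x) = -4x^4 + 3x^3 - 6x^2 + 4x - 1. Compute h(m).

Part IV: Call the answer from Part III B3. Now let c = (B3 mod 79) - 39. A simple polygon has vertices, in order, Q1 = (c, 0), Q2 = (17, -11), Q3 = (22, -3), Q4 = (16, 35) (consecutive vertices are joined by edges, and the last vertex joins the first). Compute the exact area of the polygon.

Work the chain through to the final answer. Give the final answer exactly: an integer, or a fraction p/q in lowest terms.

Part I: cross terms: (-38*-32 - -24*-36)=352, (-24*-6 - -14*-32)=-304, (-14*-36 - -38*-6)=276; twice the area = |324| = 324; area = 162; boundary points = 2 + 2 + 6 = 10; strictly interior points = area - boundary/2 + 1 = 158; answer 158
Part II: B1 = 158; d = 3; a(2) = -3*(41) + 2*(3) = -117; iterating: a(2)=-117, a(3)=433, a(4)=-1533, a(5)=5465, a(6)=-19461, a(7)=69313, a(8)=-246861, a(9)=879209, a(10)=-3131349, a(11)=11152465, a(12)=-39720093, a(13)=141465209, a(14)=-503835813, a(15)=1794437857, a(16)=-6390985197; answer -6390985197
Part III: B2 = -6390985197; m = 3; -4*(3)^4 + 3*(3)^3 - 6*(3)^2 + 4*(3)^1 - 1 = (-324) + (81) + (-54) + (12) + (-1) = -286; answer -286
Part IV: B3 = -286; c = -9; cross terms: (-9*-11 - 17*0)=99, (17*-3 - 22*-11)=191, (22*35 - 16*-3)=818, (16*0 - -9*35)=315; twice the area = |1423| = 1423; area = 1423/2; answer 1423/2

1423/2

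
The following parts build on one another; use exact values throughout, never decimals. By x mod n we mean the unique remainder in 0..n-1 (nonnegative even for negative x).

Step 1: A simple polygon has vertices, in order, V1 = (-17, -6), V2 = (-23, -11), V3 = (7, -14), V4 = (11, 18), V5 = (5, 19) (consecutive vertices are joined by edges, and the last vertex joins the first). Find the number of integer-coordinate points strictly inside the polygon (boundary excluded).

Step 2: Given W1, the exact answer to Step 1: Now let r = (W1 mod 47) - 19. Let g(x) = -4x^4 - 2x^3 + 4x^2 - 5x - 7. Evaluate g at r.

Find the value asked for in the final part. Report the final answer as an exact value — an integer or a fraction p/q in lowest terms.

-323024

Step 1: cross terms: (-17*-11 - -23*-6)=49, (-23*-14 - 7*-11)=399, (7*18 - 11*-14)=280, (11*19 - 5*18)=119, (5*-6 - -17*19)=293; twice the area = |1140| = 1140; area = 570; boundary points = 1 + 3 + 4 + 1 + 1 = 10; strictly interior points = area - boundary/2 + 1 = 566; answer 566
Step 2: W1 = 566; r = -17; -4*(-17)^4 - 2*(-17)^3 + 4*(-17)^2 - 5*(-17)^1 - 7 = (-334084) + (9826) + (1156) + (85) + (-7) = -323024; answer -323024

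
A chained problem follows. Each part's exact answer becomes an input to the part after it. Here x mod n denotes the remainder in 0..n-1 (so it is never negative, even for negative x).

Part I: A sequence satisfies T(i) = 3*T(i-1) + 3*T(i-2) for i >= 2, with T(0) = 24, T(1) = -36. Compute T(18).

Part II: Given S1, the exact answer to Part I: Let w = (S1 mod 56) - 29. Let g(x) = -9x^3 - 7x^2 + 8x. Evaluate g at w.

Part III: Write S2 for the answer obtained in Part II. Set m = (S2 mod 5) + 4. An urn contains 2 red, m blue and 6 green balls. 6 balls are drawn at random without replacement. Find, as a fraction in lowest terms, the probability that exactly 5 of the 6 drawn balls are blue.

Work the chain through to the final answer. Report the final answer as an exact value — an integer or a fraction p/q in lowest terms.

16/1001

Part I: T(2) = 3*(-36) + 3*(24) = -36; iterating: T(2)=-36, T(3)=-216, T(4)=-756, T(5)=-2916, T(6)=-11016, T(7)=-41796, T(8)=-158436, T(9)=-600696, T(10)=-2277396, T(11)=-8634276, T(12)=-32735016, T(13)=-124107876, T(14)=-470528676, T(15)=-1783909656, T(16)=-6763314996, T(17)=-25641673956, T(18)=-97214966856; answer -97214966856
Part II: S1 = -97214966856; w = -29; -9*(-29)^3 - 7*(-29)^2 + 8*(-29)^1 = (219501) + (-5887) + (-232) = 213382; answer 213382
Part III: S2 = 213382; m = 6; total draws C(14,6) = 3003; favorable C(6,5)*C(8,1) = 48; P = 16/1001; answer 16/1001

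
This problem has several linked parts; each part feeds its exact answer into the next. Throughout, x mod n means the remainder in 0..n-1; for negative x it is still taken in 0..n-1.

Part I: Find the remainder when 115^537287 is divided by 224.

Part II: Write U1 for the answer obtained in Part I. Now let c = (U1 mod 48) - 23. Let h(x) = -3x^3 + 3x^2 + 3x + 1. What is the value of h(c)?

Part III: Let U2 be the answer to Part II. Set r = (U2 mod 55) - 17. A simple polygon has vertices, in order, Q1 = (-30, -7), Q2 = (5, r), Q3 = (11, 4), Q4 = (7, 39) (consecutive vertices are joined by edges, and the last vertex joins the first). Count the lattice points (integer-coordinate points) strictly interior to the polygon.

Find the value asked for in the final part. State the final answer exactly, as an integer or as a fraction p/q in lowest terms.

497

Part I: squarings mod 224: 115^1=115, 115^2=9, 115^4=81, 115^8=65, 115^16=193, 115^32=65, 115^64=193, 115^128=65, 115^256=193, 115^512=65, 115^1024=193, 115^2048=65, 115^4096=193, 115^8192=65, 115^16384=193, 115^32768=65, 115^65536=193, 115^131072=65, 115^262144=193, 115^524288=65; 115^537287 = 115^1 * 115^2 * 115^4 * 115^64 * 115^128 * 115^512 * 115^4096 * 115^8192 * 115^524288 = 187 (mod 224); answer 187
Part II: U1 = 187; c = 20; -3*(20)^3 + 3*(20)^2 + 3*(20)^1 + 1 = (-24000) + (1200) + (60) + (1) = -22739; answer -22739
Part III: U2 = -22739; r = 14; cross terms: (-30*14 - 5*-7)=-385, (5*4 - 11*14)=-134, (11*39 - 7*4)=401, (7*-7 - -30*39)=1121; twice the area = |1003| = 1003; area = 1003/2; boundary points = 7 + 2 + 1 + 1 = 11; strictly interior points = area - boundary/2 + 1 = 497; answer 497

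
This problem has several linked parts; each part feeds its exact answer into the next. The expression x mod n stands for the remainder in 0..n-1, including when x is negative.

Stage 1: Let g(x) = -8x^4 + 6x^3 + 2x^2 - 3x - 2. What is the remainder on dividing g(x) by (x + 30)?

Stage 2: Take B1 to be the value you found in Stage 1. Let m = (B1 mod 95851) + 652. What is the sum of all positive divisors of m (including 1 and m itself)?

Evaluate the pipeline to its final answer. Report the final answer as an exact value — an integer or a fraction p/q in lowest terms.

Stage 1: remainder = value at the root: -8*(-30)^4 + 6*(-30)^3 + 2*(-30)^2 - 3*(-30)^1 - 2 = (-6480000) + (-162000) + (1800) + (90) + (-2) = -6640112; answer -6640112
Stage 2: B1 = -6640112; m = 70110; 70110 = 2 * 3^2 * 5 * 19 * 41; sigma = (1 + 2) * (1 + 3 + 9) * (1 + 5) * (1 + 19) * (1 + 41) = 3 * 13 * 6 * 20 * 42 = 196560; answer 196560

196560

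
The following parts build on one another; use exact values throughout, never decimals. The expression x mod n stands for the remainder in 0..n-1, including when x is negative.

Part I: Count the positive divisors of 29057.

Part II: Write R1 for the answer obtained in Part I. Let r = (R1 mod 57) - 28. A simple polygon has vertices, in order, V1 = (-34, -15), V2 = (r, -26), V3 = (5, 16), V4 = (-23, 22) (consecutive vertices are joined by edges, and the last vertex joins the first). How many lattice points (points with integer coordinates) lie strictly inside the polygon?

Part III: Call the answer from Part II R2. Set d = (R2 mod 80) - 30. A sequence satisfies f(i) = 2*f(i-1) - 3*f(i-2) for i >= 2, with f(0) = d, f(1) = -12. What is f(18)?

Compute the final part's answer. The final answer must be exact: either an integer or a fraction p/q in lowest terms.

643683

Part I: 29057 = 7^2 * 593; number of divisors = (2+1) * (1+1) = 6; answer 6
Part II: R1 = 6; r = -22; cross terms: (-34*-26 - -22*-15)=554, (-22*16 - 5*-26)=-222, (5*22 - -23*16)=478, (-23*-15 - -34*22)=1093; twice the area = |1903| = 1903; area = 1903/2; boundary points = 1 + 3 + 2 + 1 = 7; strictly interior points = area - boundary/2 + 1 = 949; answer 949
Part III: R2 = 949; d = 39; f(2) = 2*(-12) - 3*(39) = -141; iterating: f(2)=-141, f(3)=-246, f(4)=-69, f(5)=600, f(6)=1407, f(7)=1014, f(8)=-2193, f(9)=-7428, f(10)=-8277, f(11)=5730, f(12)=36291, f(13)=55392, f(14)=1911, f(15)=-162354, f(16)=-330441, f(17)=-173820, f(18)=643683; answer 643683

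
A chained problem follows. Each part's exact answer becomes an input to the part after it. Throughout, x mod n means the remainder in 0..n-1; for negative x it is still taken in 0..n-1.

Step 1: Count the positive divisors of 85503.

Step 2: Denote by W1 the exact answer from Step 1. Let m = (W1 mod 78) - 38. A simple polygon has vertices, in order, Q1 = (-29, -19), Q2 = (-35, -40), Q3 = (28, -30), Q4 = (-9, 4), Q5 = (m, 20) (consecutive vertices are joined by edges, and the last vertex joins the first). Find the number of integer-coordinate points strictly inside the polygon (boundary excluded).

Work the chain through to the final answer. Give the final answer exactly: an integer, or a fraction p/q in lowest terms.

Step 1: 85503 = 3 * 11 * 2591; number of divisors = (1+1) * (1+1) * (1+1) = 8; answer 8
Step 2: W1 = 8; m = -30; cross terms: (-29*-40 - -35*-19)=495, (-35*-30 - 28*-40)=2170, (28*4 - -9*-30)=-158, (-9*20 - -30*4)=-60, (-30*-19 - -29*20)=1150; twice the area = |3597| = 3597; area = 3597/2; boundary points = 3 + 1 + 1 + 1 + 1 = 7; strictly interior points = area - boundary/2 + 1 = 1796; answer 1796

1796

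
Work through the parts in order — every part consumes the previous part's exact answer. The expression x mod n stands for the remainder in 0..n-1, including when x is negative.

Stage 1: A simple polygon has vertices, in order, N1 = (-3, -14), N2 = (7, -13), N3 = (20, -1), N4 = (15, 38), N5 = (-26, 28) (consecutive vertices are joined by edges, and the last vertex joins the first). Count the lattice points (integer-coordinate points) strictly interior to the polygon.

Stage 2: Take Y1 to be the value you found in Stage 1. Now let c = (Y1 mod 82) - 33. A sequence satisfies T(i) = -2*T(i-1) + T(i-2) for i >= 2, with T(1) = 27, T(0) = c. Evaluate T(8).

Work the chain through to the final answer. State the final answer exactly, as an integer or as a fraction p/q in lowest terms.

Stage 1: cross terms: (-3*-13 - 7*-14)=137, (7*-1 - 20*-13)=253, (20*38 - 15*-1)=775, (15*28 - -26*38)=1408, (-26*-14 - -3*28)=448; twice the area = |3021| = 3021; area = 3021/2; boundary points = 1 + 1 + 1 + 1 + 1 = 5; strictly interior points = area - boundary/2 + 1 = 1509; answer 1509
Stage 2: Y1 = 1509; c = 0; T(2) = -2*(27) + 1*(0) = -54; iterating: T(2)=-54, T(3)=135, T(4)=-324, T(5)=783, T(6)=-1890, T(7)=4563, T(8)=-11016; answer -11016

-11016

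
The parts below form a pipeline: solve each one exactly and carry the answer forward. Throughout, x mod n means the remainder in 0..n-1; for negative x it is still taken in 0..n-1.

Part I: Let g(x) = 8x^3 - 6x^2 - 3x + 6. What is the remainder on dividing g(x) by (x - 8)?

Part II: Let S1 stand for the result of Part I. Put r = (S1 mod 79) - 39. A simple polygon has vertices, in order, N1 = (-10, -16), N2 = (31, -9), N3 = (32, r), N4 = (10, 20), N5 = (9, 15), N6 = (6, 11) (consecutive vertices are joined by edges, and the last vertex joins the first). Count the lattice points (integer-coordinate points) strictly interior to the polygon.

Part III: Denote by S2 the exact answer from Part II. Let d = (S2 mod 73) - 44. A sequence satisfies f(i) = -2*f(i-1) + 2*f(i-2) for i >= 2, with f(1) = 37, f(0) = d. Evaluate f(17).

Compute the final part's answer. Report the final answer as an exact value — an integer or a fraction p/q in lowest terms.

Part I: remainder = value at the root: 8*(8)^3 - 6*(8)^2 - 3*(8)^1 + 6 = (4096) + (-384) + (-24) + (6) = 3694; answer 3694
Part II: S1 = 3694; r = 21; cross terms: (-10*-9 - 31*-16)=586, (31*21 - 32*-9)=939, (32*20 - 10*21)=430, (10*15 - 9*20)=-30, (9*11 - 6*15)=9, (6*-16 - -10*11)=14; twice the area = |1948| = 1948; area = 974; boundary points = 1 + 1 + 1 + 1 + 1 + 1 = 6; strictly interior points = area - boundary/2 + 1 = 972; answer 972
Part III: S2 = 972; d = -21; f(2) = -2*(37) + 2*(-21) = -116; iterating: f(2)=-116, f(3)=306, f(4)=-844, f(5)=2300, f(6)=-6288, f(7)=17176, f(8)=-46928, f(9)=128208, f(10)=-350272, f(11)=956960, f(12)=-2614464, f(13)=7142848, f(14)=-19514624, f(15)=53314944, f(16)=-145659136, f(17)=397948160; answer 397948160

397948160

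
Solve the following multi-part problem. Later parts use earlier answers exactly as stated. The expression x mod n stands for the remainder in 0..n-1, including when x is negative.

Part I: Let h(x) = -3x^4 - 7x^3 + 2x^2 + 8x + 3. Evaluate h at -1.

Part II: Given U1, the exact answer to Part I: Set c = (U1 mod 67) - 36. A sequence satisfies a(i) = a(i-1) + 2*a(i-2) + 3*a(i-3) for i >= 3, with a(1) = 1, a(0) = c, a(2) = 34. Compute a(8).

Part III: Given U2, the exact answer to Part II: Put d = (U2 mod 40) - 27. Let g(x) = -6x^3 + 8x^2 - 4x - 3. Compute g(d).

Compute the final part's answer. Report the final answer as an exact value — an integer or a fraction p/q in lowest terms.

67845

Part I: -3*(-1)^4 - 7*(-1)^3 + 2*(-1)^2 + 8*(-1)^1 + 3 = (-3) + (7) + (2) + (-8) + (3) = 1; answer 1
Part II: U1 = 1; c = -35; a(3) = 1*(34) + 2*(1) + 3*(-35) = -69; iterating: a(3)=-69, a(4)=2, a(5)=-34, a(6)=-237, a(7)=-299, a(8)=-875; answer -875
Part III: U2 = -875; d = -22; -6*(-22)^3 + 8*(-22)^2 - 4*(-22)^1 - 3 = (63888) + (3872) + (88) + (-3) = 67845; answer 67845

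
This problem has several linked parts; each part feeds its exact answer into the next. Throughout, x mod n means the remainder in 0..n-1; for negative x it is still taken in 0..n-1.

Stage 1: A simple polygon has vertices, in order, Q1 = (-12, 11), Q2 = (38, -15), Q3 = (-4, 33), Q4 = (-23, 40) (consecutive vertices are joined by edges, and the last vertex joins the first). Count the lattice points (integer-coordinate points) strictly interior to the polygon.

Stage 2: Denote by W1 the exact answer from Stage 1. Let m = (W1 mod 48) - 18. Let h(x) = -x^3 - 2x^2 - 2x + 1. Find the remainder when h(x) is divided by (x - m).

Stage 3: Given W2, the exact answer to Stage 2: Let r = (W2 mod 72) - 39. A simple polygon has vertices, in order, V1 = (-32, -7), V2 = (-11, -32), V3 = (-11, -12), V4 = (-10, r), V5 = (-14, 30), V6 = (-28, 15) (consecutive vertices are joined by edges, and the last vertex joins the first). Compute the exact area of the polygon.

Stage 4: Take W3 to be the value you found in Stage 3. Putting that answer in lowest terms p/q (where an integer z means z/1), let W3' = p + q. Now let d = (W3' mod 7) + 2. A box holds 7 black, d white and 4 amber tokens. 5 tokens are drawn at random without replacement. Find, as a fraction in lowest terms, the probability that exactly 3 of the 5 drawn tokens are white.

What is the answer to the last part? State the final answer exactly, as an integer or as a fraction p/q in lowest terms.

Stage 1: cross terms: (-12*-15 - 38*11)=-238, (38*33 - -4*-15)=1194, (-4*40 - -23*33)=599, (-23*11 - -12*40)=227; twice the area = |1782| = 1782; area = 891; boundary points = 2 + 6 + 1 + 1 = 10; strictly interior points = area - boundary/2 + 1 = 887; answer 887
Stage 2: W1 = 887; m = 5; remainder = value at the root: -1*(5)^3 - 2*(5)^2 - 2*(5)^1 + 1 = (-125) + (-50) + (-10) + (1) = -184; answer -184
Stage 3: W2 = -184; r = -7; cross terms: (-32*-32 - -11*-7)=947, (-11*-12 - -11*-32)=-220, (-11*-7 - -10*-12)=-43, (-10*30 - -14*-7)=-398, (-14*15 - -28*30)=630, (-28*-7 - -32*15)=676; twice the area = |1592| = 1592; area = 796; answer 796
Stage 4: W3 = 796; threaded value p + q = 797; d = 8; total draws C(19,5) = 11628; favorable C(8,3)*C(11,2) = 3080; P = 770/2907; answer 770/2907

770/2907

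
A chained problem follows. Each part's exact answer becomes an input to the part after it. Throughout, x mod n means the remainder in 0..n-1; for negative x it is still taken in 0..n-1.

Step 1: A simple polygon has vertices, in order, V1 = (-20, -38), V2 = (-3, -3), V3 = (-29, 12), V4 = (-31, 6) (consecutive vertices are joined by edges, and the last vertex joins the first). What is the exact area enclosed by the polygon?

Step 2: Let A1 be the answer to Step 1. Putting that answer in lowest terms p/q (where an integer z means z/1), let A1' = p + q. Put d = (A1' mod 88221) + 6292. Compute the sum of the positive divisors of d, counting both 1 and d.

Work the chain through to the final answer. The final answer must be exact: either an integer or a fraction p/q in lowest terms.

7968

Step 1: cross terms: (-20*-3 - -3*-38)=-54, (-3*12 - -29*-3)=-123, (-29*6 - -31*12)=198, (-31*-38 - -20*6)=1298; twice the area = |1319| = 1319; area = 1319/2; answer 1319/2
Step 2: A1 = 1319/2; threaded value p + q = 1321; d = 7613; 7613 = 23 * 331; sigma = (1 + 23) * (1 + 331) = 24 * 332 = 7968; answer 7968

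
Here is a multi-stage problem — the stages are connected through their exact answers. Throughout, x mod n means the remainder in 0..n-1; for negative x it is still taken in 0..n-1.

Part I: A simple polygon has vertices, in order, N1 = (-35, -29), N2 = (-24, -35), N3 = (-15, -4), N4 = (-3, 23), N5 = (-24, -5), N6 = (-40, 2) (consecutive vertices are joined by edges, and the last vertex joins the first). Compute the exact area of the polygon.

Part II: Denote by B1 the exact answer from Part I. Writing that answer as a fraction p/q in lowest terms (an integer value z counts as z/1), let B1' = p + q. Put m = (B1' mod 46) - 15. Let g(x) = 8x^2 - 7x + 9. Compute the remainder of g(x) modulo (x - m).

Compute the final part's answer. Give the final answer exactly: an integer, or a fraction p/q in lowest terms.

1245

Part I: cross terms: (-35*-35 - -24*-29)=529, (-24*-4 - -15*-35)=-429, (-15*23 - -3*-4)=-357, (-3*-5 - -24*23)=567, (-24*2 - -40*-5)=-248, (-40*-29 - -35*2)=1230; twice the area = |1292| = 1292; area = 646; answer 646
Part II: B1 = 646; threaded value p + q = 647; m = -12; remainder = value at the root: 8*(-12)^2 - 7*(-12)^1 + 9 = (1152) + (84) + (9) = 1245; answer 1245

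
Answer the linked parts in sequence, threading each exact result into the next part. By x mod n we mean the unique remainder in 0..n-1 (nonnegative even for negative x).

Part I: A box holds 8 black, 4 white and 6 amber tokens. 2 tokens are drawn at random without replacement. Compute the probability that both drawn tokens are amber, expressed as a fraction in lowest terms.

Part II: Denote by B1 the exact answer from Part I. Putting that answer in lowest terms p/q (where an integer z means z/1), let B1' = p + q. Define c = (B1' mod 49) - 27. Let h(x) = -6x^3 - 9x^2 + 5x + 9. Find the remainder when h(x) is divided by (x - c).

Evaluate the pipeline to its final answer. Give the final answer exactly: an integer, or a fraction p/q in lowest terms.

44309

Part I: total draws C(18,2) = 153; favorable C(6,2) = 15; P = 5/51; answer 5/51
Part II: B1 = 5/51; threaded value p + q = 56; c = -20; remainder = value at the root: -6*(-20)^3 - 9*(-20)^2 + 5*(-20)^1 + 9 = (48000) + (-3600) + (-100) + (9) = 44309; answer 44309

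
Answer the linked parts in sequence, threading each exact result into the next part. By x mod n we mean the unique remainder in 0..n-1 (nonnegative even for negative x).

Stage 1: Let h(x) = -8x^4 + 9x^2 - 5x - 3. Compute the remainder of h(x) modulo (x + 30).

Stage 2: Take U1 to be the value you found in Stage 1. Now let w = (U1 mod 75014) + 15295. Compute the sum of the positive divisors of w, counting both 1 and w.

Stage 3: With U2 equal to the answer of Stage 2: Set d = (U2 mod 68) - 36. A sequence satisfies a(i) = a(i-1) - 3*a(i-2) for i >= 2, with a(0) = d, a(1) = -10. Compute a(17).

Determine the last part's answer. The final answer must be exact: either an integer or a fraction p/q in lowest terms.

Stage 1: remainder = value at the root: -8*(-30)^4 + 9*(-30)^2 - 5*(-30)^1 - 3 = (-6480000) + (8100) + (150) + (-3) = -6471753; answer -6471753
Stage 2: U1 = -6471753; w = 69760; 69760 = 2^7 * 5 * 109; sigma = (1 + 2 + 4 + 8 + 16 + 32 + 64 + 128) * (1 + 5) * (1 + 109) = 255 * 6 * 110 = 168300; answer 168300
Stage 3: U2 = 168300; d = -36; a(2) = 1*(-10) - 3*(-36) = 98; iterating: a(2)=98, a(3)=128, a(4)=-166, a(5)=-550, a(6)=-52, a(7)=1598, a(8)=1754, a(9)=-3040, a(10)=-8302, a(11)=818, a(12)=25724, a(13)=23270, a(14)=-53902, a(15)=-123712, a(16)=37994, a(17)=409130; answer 409130

409130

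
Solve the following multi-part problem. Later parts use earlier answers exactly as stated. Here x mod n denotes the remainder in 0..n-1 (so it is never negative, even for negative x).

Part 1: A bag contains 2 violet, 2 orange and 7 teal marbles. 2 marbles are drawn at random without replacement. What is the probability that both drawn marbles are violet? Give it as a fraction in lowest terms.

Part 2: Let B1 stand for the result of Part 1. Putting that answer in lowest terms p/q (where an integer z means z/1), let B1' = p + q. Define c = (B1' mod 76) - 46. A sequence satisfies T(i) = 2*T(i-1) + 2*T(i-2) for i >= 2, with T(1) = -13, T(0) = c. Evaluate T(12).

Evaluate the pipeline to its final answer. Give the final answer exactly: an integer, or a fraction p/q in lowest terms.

-283520

Part 1: total draws C(11,2) = 55; favorable C(2,2) = 1; P = 1/55; answer 1/55
Part 2: B1 = 1/55; threaded value p + q = 56; c = 10; T(2) = 2*(-13) + 2*(10) = -6; iterating: T(2)=-6, T(3)=-38, T(4)=-88, T(5)=-252, T(6)=-680, T(7)=-1864, T(8)=-5088, T(9)=-13904, T(10)=-37984, T(11)=-103776, T(12)=-283520; answer -283520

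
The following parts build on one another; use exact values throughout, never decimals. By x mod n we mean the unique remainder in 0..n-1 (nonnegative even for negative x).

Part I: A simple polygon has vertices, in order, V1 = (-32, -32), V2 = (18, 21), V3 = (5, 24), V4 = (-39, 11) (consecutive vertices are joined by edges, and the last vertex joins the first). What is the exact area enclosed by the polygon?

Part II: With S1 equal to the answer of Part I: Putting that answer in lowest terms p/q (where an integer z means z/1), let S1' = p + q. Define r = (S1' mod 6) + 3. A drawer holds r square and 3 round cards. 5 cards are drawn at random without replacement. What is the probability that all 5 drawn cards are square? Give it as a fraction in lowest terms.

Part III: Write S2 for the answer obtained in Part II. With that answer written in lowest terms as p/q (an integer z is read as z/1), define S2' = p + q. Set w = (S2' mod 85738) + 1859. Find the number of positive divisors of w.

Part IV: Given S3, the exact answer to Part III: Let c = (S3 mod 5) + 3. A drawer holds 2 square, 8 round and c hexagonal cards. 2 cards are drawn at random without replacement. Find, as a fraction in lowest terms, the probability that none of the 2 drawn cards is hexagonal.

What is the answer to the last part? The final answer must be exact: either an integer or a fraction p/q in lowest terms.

Part I: cross terms: (-32*21 - 18*-32)=-96, (18*24 - 5*21)=327, (5*11 - -39*24)=991, (-39*-32 - -32*11)=1600; twice the area = |2822| = 2822; area = 1411; answer 1411
Part II: S1 = 1411; threaded value p + q = 1412; r = 5; total draws C(8,5) = 56; favorable C(5,5) = 1; P = 1/56; answer 1/56
Part III: S2 = 1/56; threaded value p + q = 57; w = 1916; 1916 = 2^2 * 479; number of divisors = (2+1) * (1+1) = 6; answer 6
Part IV: S3 = 6; c = 4; total draws C(14,2) = 91; favorable C(10,2) = 45; P = 45/91; answer 45/91

45/91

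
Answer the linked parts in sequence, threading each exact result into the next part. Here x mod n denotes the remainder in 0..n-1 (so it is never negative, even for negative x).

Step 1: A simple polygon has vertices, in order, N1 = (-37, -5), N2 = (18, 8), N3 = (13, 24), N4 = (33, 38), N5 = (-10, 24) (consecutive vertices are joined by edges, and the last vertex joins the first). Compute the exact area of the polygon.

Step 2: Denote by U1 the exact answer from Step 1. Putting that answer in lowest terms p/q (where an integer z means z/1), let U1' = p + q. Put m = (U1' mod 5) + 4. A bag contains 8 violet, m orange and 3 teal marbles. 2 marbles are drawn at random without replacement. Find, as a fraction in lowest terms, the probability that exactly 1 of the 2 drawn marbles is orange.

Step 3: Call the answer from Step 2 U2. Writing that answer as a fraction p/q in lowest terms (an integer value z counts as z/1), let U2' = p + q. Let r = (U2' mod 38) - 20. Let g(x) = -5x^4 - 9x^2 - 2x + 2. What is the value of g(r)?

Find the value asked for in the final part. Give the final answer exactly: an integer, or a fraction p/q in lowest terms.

Step 1: cross terms: (-37*8 - 18*-5)=-206, (18*24 - 13*8)=328, (13*38 - 33*24)=-298, (33*24 - -10*38)=1172, (-10*-5 - -37*24)=938; twice the area = |1934| = 1934; area = 967; answer 967
Step 2: U1 = 967; threaded value p + q = 968; m = 7; total draws C(18,2) = 153; favorable C(7,1)*C(11,1) = 77; P = 77/153; answer 77/153
Step 3: U2 = 77/153; threaded value p + q = 230; r = -18; -5*(-18)^4 - 9*(-18)^2 - 2*(-18)^1 + 2 = (-524880) + (-2916) + (36) + (2) = -527758; answer -527758

-527758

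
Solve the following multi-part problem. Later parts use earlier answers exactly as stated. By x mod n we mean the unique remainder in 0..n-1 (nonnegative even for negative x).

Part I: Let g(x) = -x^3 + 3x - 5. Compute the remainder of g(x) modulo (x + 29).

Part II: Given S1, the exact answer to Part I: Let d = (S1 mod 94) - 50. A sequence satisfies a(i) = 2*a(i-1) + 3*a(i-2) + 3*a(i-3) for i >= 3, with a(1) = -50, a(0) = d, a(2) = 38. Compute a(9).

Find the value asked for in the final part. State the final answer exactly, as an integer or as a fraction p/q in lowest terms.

Part I: remainder = value at the root: -1*(-29)^3 + 3*(-29)^1 - 5 = (24389) + (-87) + (-5) = 24297; answer 24297
Part II: S1 = 24297; d = -5; a(3) = 2*(38) + 3*(-50) + 3*(-5) = -89; iterating: a(3)=-89, a(4)=-214, a(5)=-581, a(6)=-2071, a(7)=-6527, a(8)=-21010, a(9)=-67814; answer -67814

-67814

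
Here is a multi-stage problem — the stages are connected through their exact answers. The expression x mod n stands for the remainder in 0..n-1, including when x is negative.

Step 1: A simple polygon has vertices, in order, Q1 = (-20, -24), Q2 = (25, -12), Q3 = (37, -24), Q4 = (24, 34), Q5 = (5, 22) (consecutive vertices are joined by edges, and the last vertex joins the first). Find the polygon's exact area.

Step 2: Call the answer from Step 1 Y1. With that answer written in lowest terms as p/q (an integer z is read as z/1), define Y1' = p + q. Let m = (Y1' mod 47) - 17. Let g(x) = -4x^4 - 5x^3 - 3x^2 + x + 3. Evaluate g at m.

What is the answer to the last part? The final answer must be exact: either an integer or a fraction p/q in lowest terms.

-242445

Step 1: cross terms: (-20*-12 - 25*-24)=840, (25*-24 - 37*-12)=-156, (37*34 - 24*-24)=1834, (24*22 - 5*34)=358, (5*-24 - -20*22)=320; twice the area = |3196| = 3196; area = 1598; answer 1598
Step 2: Y1 = 1598; threaded value p + q = 1599; m = -16; -4*(-16)^4 - 5*(-16)^3 - 3*(-16)^2 + 1*(-16)^1 + 3 = (-262144) + (20480) + (-768) + (-16) + (3) = -242445; answer -242445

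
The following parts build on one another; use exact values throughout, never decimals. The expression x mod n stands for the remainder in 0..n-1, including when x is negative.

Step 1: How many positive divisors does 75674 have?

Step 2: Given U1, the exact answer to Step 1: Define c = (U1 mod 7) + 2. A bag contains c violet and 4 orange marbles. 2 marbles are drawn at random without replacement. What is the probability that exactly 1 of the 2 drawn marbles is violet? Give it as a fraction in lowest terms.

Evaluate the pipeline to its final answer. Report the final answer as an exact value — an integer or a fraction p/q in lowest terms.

4/7

Step 1: 75674 = 2 * 157 * 241; number of divisors = (1+1) * (1+1) * (1+1) = 8; answer 8
Step 2: U1 = 8; c = 3; total draws C(7,2) = 21; favorable C(3,1)*C(4,1) = 12; P = 4/7; answer 4/7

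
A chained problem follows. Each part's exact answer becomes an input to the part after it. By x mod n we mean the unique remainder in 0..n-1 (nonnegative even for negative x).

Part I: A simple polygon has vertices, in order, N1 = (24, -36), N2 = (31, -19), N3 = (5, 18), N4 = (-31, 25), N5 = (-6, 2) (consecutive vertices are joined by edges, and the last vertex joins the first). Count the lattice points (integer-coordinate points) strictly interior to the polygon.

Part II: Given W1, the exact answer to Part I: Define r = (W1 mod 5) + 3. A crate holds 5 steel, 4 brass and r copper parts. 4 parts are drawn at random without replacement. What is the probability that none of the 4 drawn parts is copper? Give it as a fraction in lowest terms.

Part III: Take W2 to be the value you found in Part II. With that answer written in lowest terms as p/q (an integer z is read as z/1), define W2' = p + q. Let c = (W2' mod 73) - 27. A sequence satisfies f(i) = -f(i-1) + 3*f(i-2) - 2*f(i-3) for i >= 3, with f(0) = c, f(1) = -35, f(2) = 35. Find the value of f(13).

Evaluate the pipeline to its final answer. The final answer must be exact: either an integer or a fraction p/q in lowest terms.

Part I: cross terms: (24*-19 - 31*-36)=660, (31*18 - 5*-19)=653, (5*25 - -31*18)=683, (-31*2 - -6*25)=88, (-6*-36 - 24*2)=168; twice the area = |2252| = 2252; area = 1126; boundary points = 1 + 1 + 1 + 1 + 2 = 6; strictly interior points = area - boundary/2 + 1 = 1124; answer 1124
Part II: W1 = 1124; r = 7; total draws C(16,4) = 1820; favorable C(9,4) = 126; P = 9/130; answer 9/130
Part III: W2 = 9/130; threaded value p + q = 139; c = 39; f(3) = -1*(35) + 3*(-35) - 2*(39) = -218; iterating: f(3)=-218, f(4)=393, f(5)=-1117, f(6)=2732, f(7)=-6869, f(8)=17299, f(9)=-43370, f(10)=109005, f(11)=-273713, f(12)=687468, f(13)=-1726617; answer -1726617

-1726617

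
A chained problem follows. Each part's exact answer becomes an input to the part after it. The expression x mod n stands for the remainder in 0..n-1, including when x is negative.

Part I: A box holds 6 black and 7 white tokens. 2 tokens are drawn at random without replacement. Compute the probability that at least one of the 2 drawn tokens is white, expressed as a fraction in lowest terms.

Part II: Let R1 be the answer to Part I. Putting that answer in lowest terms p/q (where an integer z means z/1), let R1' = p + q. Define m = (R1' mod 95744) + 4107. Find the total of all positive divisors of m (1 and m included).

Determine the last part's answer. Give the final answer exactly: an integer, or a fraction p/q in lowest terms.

6528

Part I: total draws C(13,2) = 78; complement C(6,2) = 15; favorable 78 - 15 = 63; P = 21/26; answer 21/26
Part II: R1 = 21/26; threaded value p + q = 47; m = 4154; 4154 = 2 * 31 * 67; sigma = (1 + 2) * (1 + 31) * (1 + 67) = 3 * 32 * 68 = 6528; answer 6528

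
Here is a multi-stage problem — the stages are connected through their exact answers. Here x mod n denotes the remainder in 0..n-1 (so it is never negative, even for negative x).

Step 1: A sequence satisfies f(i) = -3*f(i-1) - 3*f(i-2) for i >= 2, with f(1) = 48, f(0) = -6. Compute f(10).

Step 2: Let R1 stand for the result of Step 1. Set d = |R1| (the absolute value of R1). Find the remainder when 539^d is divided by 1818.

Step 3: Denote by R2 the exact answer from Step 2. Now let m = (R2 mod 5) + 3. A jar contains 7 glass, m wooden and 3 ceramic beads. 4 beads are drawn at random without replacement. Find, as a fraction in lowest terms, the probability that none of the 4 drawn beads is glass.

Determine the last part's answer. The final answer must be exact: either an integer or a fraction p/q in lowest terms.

Step 1: f(2) = -3*(48) - 3*(-6) = -126; iterating: f(2)=-126, f(3)=234, f(4)=-324, f(5)=270, f(6)=162, f(7)=-1296, f(8)=3402, f(9)=-6318, f(10)=8748; answer 8748
Step 2: R1 = 8748; d = 8748; squarings mod 1818: 539^1=539, 539^2=1459, 539^4=1621, 539^8=631, 539^16=19, 539^32=361, 539^64=1243, 539^128=1567, 539^256=1189, 539^512=1135, 539^1024=1081, 539^2048=1405, 539^4096=1495, 539^8192=703; 539^8748 = 539^4 * 539^8 * 539^32 * 539^512 * 539^8192 = 1405 (mod 1818); answer 1405
Step 3: R2 = 1405; m = 3; total draws C(13,4) = 715; favorable C(6,4) = 15; P = 3/143; answer 3/143

3/143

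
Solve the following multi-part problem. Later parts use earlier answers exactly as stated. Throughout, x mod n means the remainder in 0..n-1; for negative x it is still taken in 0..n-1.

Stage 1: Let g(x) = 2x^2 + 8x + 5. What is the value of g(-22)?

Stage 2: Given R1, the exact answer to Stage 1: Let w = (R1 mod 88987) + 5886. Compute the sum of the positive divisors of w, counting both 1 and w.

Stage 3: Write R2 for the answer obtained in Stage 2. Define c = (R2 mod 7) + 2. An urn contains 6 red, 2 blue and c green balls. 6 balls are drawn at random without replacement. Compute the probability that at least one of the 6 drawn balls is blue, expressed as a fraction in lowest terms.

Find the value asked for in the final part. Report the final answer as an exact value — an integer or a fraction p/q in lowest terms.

13/15

Stage 1: 2*(-22)^2 + 8*(-22)^1 + 5 = (968) + (-176) + (5) = 797; answer 797
Stage 2: R1 = 797; w = 6683; 6683 = 41 * 163; sigma = (1 + 41) * (1 + 163) = 42 * 164 = 6888; answer 6888
Stage 3: R2 = 6888; c = 2; total draws C(10,6) = 210; complement C(8,6) = 28; favorable 210 - 28 = 182; P = 13/15; answer 13/15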